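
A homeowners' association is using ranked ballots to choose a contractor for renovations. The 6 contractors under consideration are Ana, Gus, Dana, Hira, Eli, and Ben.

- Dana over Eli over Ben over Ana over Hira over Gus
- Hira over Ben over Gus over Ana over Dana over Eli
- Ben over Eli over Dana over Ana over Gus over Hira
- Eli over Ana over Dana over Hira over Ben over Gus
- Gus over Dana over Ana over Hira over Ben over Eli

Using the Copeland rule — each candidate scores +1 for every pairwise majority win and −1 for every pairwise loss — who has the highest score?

Pairwise results:
  Ana vs Gus: Ana wins 3–2.
  Ana vs Dana: Dana wins 3–2.
  Ana vs Hira: Ana wins 4–1.
  Ana vs Eli: Eli wins 3–2.
  Ana vs Ben: Ben wins 3–2.
  Gus vs Dana: Dana wins 3–2.
  Gus vs Hira: Hira wins 3–2.
  Gus vs Eli: Eli wins 3–2.
  Gus vs Ben: Ben wins 4–1.
  Dana vs Hira: Dana wins 4–1.
  Dana vs Eli: Dana wins 3–2.
  Dana vs Ben: Dana wins 3–2.
  Hira vs Eli: Eli wins 3–2.
  Hira vs Ben: Hira wins 3–2.
  Eli vs Ben: Ben wins 3–2.
Copeland scores (wins − losses):
  Ana: 2 − 3 = -1
  Gus: 0 − 5 = -5
  Dana: 5 − 0 = 5
  Hira: 2 − 3 = -1
  Eli: 3 − 2 = 1
  Ben: 3 − 2 = 1
Dana has the best Copeland score.

Dana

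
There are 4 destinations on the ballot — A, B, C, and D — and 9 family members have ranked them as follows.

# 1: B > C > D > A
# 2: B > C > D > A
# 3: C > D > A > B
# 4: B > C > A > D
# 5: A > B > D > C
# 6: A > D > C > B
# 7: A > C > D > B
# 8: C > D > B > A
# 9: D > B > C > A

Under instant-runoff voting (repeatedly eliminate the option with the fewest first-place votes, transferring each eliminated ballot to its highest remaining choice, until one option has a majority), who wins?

B

Round 1: A 3, B 3, C 2, D 1. D has the fewest and is eliminated.
Round 2: B 4, A 3, C 2. C has the fewest and is eliminated.
Round 3: B 5, A 4. B has a majority.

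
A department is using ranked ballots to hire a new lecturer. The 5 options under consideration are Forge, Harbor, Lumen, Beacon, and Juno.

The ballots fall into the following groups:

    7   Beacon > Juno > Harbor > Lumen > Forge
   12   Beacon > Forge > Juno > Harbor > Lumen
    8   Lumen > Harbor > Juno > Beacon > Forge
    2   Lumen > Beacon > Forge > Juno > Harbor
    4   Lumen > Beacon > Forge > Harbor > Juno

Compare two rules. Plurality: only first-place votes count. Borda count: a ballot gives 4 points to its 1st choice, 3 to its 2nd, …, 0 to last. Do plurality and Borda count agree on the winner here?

Yes

Plurality first-place counts: Forge 0, Harbor 0, Lumen 14, Beacon 19, Juno 0 → Beacon.
Borda totals: Forge 48, Harbor 54, Lumen 63, Beacon 102, Juno 63 → Beacon.
The two rules agree on Beacon.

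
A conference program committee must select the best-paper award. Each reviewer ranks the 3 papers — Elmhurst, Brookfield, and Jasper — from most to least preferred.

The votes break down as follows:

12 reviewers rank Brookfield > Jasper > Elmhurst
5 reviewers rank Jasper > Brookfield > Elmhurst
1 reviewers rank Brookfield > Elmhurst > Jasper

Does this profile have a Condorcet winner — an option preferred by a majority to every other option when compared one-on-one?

Yes

Head-to-head results (18 voters total):
Elmhurst vs Brookfield: Brookfield wins 18–0.
Elmhurst vs Jasper: Jasper wins 17–1.
Brookfield vs Jasper: Brookfield wins 13–5.
Brookfield beats each rival — Elmhurst (18–0), Jasper (13–5) — so Brookfield is the Condorcet winner.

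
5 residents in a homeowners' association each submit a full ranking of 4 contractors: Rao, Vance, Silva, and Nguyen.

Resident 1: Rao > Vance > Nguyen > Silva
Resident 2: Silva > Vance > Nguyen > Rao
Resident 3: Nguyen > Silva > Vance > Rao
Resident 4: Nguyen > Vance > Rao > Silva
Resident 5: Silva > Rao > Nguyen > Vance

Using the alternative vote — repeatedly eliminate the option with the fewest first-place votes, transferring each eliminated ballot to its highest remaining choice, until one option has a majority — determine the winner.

Round 1: Silva 2, Nguyen 2, Rao 1, Vance 0. Vance has the fewest and is eliminated.
Round 2: Silva 2, Nguyen 2, Rao 1. Rao has the fewest and is eliminated.
Round 3: Nguyen 3, Silva 2. Nguyen has a majority.

Nguyen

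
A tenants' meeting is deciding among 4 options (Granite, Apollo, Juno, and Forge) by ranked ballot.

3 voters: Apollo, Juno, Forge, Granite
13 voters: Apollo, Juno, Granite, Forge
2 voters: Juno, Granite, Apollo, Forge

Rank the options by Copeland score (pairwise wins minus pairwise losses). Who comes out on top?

Apollo

Pairwise results:
  Granite vs Apollo: Apollo wins 16–2.
  Granite vs Juno: Juno wins 18–0.
  Granite vs Forge: Granite wins 15–3.
  Apollo vs Juno: Apollo wins 16–2.
  Apollo vs Forge: Apollo wins 18–0.
  Juno vs Forge: Juno wins 18–0.
Copeland scores (wins − losses):
  Granite: 1 − 2 = -1
  Apollo: 3 − 0 = 3
  Juno: 2 − 1 = 1
  Forge: 0 − 3 = -3
Apollo has the best Copeland score.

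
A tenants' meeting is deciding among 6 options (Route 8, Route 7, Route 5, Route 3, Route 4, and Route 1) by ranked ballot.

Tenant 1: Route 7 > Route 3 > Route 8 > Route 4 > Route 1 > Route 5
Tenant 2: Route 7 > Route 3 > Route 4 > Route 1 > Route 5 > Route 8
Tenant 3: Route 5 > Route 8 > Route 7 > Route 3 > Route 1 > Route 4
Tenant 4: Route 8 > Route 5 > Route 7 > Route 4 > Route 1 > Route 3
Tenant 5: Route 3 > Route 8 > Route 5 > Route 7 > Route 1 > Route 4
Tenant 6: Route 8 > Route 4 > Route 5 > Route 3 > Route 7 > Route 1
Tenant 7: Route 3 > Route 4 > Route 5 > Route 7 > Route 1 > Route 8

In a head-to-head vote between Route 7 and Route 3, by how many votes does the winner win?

1

Ballots ranking Route 7 above Route 3: 4.
Ballots ranking Route 3 above Route 7: 3.
Route 7 wins 4–3, a margin of 1.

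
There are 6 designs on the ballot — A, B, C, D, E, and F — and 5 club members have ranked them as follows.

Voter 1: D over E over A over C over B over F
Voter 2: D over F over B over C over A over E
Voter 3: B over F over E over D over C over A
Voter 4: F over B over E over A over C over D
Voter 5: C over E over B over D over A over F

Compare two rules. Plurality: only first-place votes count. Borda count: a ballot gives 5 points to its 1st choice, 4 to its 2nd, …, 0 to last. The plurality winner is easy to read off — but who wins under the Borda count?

B

Plurality first-place counts: A 0, B 1, C 1, D 2, E 0, F 1 → D.
Borda totals: A 7, B 16, C 11, D 14, E 14, F 13 → B.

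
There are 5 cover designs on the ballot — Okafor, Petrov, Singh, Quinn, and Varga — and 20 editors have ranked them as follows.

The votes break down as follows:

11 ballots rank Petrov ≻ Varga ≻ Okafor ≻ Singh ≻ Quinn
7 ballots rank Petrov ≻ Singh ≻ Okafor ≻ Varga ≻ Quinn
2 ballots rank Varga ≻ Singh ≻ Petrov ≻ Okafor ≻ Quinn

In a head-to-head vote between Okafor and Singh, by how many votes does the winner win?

2

Ballots ranking Okafor above Singh: 11.
Ballots ranking Singh above Okafor: 7+2 = 9.
Okafor wins 11–9, a margin of 2.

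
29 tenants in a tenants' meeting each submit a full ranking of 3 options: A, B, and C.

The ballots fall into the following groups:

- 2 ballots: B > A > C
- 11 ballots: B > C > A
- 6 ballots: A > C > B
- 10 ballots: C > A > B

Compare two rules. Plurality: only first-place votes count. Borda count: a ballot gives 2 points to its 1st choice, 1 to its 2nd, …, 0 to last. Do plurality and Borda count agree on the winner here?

No

Plurality first-place counts: A 6, B 13, C 10 → B.
Borda totals: A 24, B 26, C 37 → C.
The two rules disagree: plurality picks B, Borda picks C.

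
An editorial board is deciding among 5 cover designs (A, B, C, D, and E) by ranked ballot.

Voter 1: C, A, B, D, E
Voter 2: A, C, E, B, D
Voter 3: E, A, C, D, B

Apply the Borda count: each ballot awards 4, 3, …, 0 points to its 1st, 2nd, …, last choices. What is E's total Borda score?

Borda scores:
  A: 3 + 4 + 3 = 10
  B: 2 + 1 + 0 = 3
  C: 4 + 3 + 2 = 9
  D: 1 + 0 + 1 = 2
  E: 0 + 2 + 4 = 6

6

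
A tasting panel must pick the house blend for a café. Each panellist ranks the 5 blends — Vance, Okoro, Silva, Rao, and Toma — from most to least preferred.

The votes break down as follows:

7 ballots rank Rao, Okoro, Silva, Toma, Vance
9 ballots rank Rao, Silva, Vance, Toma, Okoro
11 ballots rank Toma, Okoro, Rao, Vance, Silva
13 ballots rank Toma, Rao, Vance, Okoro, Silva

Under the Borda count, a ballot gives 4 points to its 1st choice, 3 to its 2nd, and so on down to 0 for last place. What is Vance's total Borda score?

55

Borda scores:
  Vance: 7·0 + 9·2 + 11·1 + 13·2 = 55
  Okoro: 7·3 + 9·0 + 11·3 + 13·1 = 67
  Silva: 7·2 + 9·3 + 11·0 + 13·0 = 41
  Rao: 7·4 + 9·4 + 11·2 + 13·3 = 125
  Toma: 7·1 + 9·1 + 11·4 + 13·4 = 112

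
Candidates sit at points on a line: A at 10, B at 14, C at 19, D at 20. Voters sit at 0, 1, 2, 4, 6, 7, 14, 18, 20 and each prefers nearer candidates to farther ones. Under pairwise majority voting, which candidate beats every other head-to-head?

A

With single-peaked preferences on a line, the Condorcet winner is the candidate closest to the median voter.
The median voter (position 6) is closest to A at 10.
Check: A vs D — voters closer to A: 7 of 9.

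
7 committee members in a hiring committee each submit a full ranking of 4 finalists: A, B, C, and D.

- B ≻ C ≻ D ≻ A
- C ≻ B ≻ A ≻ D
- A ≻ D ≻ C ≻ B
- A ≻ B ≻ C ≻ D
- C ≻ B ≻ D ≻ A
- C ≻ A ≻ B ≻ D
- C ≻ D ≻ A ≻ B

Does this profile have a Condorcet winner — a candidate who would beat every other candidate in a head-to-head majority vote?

Yes

Head-to-head results (7 voters total):
A vs B: A wins 4–3.
A vs C: C wins 5–2.
A vs D: A wins 4–3.
B vs C: C wins 5–2.
B vs D: B wins 5–2.
C vs D: C wins 6–1.
C beats each rival — A (5–2), B (5–2), D (6–1) — so C is the Condorcet winner.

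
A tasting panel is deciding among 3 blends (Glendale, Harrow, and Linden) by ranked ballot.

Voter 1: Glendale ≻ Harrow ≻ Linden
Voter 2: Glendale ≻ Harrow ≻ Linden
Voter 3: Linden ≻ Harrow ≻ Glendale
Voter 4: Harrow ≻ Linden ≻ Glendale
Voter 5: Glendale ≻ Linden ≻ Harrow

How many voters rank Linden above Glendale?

2

Ballots ranking Linden above Glendale: 2.
Ballots ranking Glendale above Linden: 3.
So 2 of 5 voters prefer Linden to Glendale.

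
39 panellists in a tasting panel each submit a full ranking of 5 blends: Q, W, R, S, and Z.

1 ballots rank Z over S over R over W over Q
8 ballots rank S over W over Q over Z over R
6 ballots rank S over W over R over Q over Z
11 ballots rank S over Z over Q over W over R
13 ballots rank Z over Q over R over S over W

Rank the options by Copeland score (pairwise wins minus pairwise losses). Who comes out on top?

S

Pairwise results:
  Q vs W: Q wins 24–15.
  Q vs R: Q wins 32–7.
  Q vs S: S wins 26–13.
  Q vs Z: Z wins 25–14.
  W vs R: W wins 25–14.
  W vs S: S wins 39–0.
  W vs Z: Z wins 25–14.
  R vs S: S wins 26–13.
  R vs Z: Z wins 33–6.
  S vs Z: S wins 25–14.
Copeland scores (wins − losses):
  Q: 2 − 2 = 0
  W: 1 − 3 = -2
  R: 0 − 4 = -4
  S: 4 − 0 = 4
  Z: 3 − 1 = 2
S has the best Copeland score.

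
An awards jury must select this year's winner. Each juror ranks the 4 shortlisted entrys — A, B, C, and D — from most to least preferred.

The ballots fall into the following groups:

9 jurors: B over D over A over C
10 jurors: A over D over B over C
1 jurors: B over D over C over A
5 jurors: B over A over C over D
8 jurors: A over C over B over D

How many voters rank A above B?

18

Ballots ranking A above B: 10+8 = 18.
Ballots ranking B above A: 9+1+5 = 15.
So 18 of 33 voters prefer A to B.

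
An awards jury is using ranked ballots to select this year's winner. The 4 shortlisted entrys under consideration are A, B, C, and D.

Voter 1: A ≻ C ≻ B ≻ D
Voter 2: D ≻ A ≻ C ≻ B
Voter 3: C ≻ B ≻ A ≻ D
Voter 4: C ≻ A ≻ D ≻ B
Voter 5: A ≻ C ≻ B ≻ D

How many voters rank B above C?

Ballots ranking B above C: 0.
Ballots ranking C above B: 5.
So 0 of 5 voters prefer B to C.

0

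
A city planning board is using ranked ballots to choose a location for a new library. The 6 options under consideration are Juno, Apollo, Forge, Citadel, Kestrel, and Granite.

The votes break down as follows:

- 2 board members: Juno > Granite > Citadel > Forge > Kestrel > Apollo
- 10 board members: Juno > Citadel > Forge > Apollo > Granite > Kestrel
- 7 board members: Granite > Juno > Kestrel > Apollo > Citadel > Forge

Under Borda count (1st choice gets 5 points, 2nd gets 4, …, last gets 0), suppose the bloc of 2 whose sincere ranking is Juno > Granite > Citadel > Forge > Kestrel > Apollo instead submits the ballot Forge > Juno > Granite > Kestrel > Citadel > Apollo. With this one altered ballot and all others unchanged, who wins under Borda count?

Borda totals with the altered ballot: Juno 86, Apollo 34, Forge 40, Citadel 49, Kestrel 25, Granite 51.
The winner is unchanged: still Juno.

Juno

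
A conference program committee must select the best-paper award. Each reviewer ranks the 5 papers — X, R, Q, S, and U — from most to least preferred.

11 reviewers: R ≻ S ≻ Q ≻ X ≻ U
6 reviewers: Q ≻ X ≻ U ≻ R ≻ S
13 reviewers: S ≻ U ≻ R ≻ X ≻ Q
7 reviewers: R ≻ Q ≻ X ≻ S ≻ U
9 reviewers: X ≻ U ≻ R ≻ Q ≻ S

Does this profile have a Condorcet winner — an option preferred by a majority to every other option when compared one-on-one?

Head-to-head results (46 voters total):
X vs R: R wins 31–15.
X vs Q: Q wins 24–22.
X vs S: S wins 24–22.
X vs U: X wins 33–13.
R vs Q: R wins 40–6.
R vs S: R wins 33–13.
R vs U: U wins 28–18.
Q vs S: S wins 24–22.
Q vs U: Q wins 24–22.
S vs U: S wins 31–15.
No candidate beats all others: X beats U beats R beats X, a majority cycle.

No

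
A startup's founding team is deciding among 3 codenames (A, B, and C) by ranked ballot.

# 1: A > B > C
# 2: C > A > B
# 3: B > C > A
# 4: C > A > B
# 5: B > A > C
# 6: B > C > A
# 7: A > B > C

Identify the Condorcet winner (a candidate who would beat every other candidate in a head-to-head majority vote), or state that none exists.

None — there is no Condorcet winner

Head-to-head results (7 voters total):
A vs B: A wins 4–3.
A vs C: C wins 4–3.
B vs C: B wins 5–2.
No candidate beats all others: A beats B beats C beats A, a majority cycle.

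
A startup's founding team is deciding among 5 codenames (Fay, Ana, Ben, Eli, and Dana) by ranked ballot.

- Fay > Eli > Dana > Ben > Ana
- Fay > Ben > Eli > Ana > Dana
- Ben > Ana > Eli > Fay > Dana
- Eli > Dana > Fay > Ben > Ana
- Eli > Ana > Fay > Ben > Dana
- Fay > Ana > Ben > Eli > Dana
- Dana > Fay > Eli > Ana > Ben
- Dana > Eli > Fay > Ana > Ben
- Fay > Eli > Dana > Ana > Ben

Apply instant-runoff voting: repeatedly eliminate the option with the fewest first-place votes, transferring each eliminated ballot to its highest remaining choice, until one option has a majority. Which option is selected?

Fay

Round 1: Fay 4, Eli 2, Dana 2, Ben 1, Ana 0. Ana has the fewest and is eliminated.
Round 2: Fay 4, Eli 2, Dana 2, Ben 1. Ben has the fewest and is eliminated.
Round 3: Fay 4, Eli 3, Dana 2. Dana has the fewest and is eliminated.
Round 4: Fay 5, Eli 4. Fay has a majority.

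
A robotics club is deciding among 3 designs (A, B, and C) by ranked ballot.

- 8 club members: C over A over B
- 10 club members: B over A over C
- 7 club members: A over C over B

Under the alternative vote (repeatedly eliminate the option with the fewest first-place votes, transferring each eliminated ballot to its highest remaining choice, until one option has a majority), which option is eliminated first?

A

Round 1: B 10, C 8, A 7. A has the fewest and is eliminated.
Round 2: C 15, B 10. C has a majority.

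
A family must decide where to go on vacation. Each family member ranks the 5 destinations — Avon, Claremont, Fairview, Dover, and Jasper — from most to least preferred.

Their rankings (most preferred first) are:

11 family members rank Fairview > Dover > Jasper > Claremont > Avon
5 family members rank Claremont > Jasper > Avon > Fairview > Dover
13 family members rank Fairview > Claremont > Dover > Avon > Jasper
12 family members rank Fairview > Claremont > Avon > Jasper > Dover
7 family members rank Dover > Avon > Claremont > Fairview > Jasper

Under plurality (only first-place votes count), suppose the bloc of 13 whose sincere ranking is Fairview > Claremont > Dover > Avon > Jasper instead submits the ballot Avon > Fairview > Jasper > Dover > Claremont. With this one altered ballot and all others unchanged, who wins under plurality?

Fairview

First-place totals with the altered ballot: Avon 13, Claremont 5, Fairview 23, Dover 7, Jasper 0.
The winner is unchanged: still Fairview.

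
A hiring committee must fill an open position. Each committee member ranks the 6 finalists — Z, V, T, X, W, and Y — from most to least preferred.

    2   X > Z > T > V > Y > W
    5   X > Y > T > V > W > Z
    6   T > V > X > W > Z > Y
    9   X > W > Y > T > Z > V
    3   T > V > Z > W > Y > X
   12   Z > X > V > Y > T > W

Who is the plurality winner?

First-place vote totals:
  Z: 12
  V: 0
  T: 9
  X: 16
  W: 0
  Y: 0
X has the most first-place votes.

X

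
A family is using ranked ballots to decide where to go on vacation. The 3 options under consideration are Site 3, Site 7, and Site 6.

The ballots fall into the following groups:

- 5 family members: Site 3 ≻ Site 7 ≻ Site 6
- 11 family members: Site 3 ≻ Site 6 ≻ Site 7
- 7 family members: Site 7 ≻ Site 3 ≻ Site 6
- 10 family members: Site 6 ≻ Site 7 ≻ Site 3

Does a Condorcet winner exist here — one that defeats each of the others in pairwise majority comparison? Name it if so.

No Condorcet winner

Head-to-head results (33 voters total):
Site 3 vs Site 7: Site 7 wins 17–16.
Site 3 vs Site 6: Site 3 wins 23–10.
Site 7 vs Site 6: Site 6 wins 21–12.
No candidate beats all others: Site 3 beats Site 6 beats Site 7 beats Site 3, a majority cycle.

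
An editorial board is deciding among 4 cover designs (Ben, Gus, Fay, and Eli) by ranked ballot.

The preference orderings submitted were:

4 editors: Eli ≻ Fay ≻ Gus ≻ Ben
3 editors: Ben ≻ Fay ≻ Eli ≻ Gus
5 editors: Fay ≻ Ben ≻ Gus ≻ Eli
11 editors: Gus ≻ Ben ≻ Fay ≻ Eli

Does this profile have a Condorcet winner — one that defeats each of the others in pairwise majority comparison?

Head-to-head results (23 voters total):
Ben vs Gus: Gus wins 15–8.
Ben vs Fay: Ben wins 14–9.
Ben vs Eli: Ben wins 19–4.
Gus vs Fay: Fay wins 12–11.
Gus vs Eli: Gus wins 16–7.
Fay vs Eli: Fay wins 19–4.
No candidate beats all others: Ben beats Fay beats Gus beats Ben, a majority cycle.

No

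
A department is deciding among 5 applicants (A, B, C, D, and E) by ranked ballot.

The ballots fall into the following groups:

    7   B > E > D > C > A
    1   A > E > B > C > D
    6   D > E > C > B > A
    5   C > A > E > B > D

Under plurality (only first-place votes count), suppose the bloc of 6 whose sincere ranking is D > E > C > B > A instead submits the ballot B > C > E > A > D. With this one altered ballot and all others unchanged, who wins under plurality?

First-place totals with the altered ballot: A 1, B 13, C 5, D 0, E 0.
The winner is unchanged: still B.

B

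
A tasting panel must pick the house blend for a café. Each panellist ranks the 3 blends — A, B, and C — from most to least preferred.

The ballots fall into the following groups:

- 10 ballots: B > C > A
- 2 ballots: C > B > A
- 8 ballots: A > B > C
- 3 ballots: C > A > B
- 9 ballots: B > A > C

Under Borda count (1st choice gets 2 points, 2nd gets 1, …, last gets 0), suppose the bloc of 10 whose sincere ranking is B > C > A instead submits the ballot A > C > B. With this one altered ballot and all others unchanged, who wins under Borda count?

Borda totals with the altered ballot: A 48, B 28, C 20.
The switch changes the winner from B to A.

A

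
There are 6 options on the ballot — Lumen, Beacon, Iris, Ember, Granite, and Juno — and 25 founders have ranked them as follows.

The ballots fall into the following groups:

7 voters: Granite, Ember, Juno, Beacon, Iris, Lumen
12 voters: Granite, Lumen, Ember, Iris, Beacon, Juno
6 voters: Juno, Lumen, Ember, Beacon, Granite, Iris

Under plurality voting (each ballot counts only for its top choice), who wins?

Granite

First-place vote totals:
  Lumen: 0
  Beacon: 0
  Iris: 0
  Ember: 0
  Granite: 19
  Juno: 6
Granite has the most first-place votes.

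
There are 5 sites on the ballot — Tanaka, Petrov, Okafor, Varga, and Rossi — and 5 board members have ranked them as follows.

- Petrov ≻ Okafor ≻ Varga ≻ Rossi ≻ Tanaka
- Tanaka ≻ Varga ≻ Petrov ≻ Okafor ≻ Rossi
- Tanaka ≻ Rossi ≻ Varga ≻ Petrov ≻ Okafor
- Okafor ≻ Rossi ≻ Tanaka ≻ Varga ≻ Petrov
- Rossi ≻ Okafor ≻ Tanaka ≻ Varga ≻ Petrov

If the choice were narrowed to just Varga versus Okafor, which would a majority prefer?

Okafor

Ballots ranking Varga above Okafor: 2.
Ballots ranking Okafor above Varga: 3.
Okafor wins the head-to-head, 3–2.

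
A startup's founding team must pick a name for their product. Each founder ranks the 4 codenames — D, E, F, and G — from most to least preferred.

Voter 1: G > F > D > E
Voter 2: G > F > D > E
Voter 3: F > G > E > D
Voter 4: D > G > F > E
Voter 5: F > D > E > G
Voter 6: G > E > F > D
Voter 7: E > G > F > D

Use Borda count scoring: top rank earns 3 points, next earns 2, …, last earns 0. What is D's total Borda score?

Borda scores:
  D: 1 + 1 + 0 + 3 + 2 + 0 + 0 = 7
  E: 0 + 0 + 1 + 0 + 1 + 2 + 3 = 7
  F: 2 + 2 + 3 + 1 + 3 + 1 + 1 = 13
  G: 3 + 3 + 2 + 2 + 0 + 3 + 2 = 15

7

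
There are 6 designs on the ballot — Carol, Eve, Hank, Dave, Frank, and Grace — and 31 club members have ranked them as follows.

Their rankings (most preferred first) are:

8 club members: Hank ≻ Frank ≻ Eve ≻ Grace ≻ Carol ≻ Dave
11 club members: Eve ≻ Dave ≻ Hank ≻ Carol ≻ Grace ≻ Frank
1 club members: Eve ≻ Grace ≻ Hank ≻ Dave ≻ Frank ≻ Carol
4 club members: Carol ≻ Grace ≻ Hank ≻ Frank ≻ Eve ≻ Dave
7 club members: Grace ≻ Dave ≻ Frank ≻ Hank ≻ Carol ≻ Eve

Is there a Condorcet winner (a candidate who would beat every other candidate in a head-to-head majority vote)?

Head-to-head results (31 voters total):
Carol vs Eve: Eve wins 20–11.
Carol vs Hank: Hank wins 27–4.
Carol vs Dave: Dave wins 19–12.
Carol vs Frank: Frank wins 16–15.
Carol vs Grace: Grace wins 16–15.
Eve vs Hank: Hank wins 19–12.
Eve vs Dave: Eve wins 24–7.
Eve vs Frank: Frank wins 19–12.
Eve vs Grace: Eve wins 20–11.
Hank vs Dave: Dave wins 18–13.
Hank vs Frank: Hank wins 24–7.
Hank vs Grace: Hank wins 19–12.
Dave vs Frank: Dave wins 19–12.
Dave vs Grace: Grace wins 20–11.
Frank vs Grace: Grace wins 23–8.
No candidate beats all others: Eve beats Dave beats Hank beats Eve, a majority cycle.

No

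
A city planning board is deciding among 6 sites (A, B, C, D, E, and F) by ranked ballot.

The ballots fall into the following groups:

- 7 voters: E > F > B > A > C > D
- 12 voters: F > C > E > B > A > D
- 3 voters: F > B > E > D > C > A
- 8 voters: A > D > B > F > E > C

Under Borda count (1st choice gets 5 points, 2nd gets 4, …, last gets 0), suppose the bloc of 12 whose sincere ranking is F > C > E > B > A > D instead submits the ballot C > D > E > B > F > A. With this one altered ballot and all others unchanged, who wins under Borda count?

Borda totals with the altered ballot: A 54, B 81, C 70, D 86, E 88, F 71.
The switch changes the winner from F to E.

E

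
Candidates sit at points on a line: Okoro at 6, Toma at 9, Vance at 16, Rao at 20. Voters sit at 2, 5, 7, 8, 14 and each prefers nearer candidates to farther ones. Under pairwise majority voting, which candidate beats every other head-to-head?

Okoro

With single-peaked preferences on a line, the Condorcet winner is the candidate closest to the median voter.
The median voter (position 7) is closest to Okoro at 6.
Check: Okoro vs Toma — voters closer to Okoro: 3 of 5.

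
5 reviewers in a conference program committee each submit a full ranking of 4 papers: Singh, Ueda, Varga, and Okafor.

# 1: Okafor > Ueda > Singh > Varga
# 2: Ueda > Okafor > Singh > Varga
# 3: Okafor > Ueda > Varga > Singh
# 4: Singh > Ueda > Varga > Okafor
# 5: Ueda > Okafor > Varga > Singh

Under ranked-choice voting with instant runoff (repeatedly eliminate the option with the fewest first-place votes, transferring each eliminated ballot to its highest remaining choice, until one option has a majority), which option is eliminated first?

Round 1: Ueda 2, Okafor 2, Singh 1, Varga 0. Varga has the fewest and is eliminated.
Round 2: Ueda 2, Okafor 2, Singh 1. Singh has the fewest and is eliminated.
Round 3: Ueda 3, Okafor 2. Ueda has a majority.

Varga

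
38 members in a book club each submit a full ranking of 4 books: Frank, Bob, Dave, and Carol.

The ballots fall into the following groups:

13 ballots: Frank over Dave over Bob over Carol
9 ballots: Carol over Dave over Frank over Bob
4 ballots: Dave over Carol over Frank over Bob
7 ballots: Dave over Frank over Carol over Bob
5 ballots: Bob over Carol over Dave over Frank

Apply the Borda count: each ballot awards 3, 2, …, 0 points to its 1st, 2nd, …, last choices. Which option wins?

Dave

Borda scores:
  Frank: 13·3 + 9·1 + 4·1 + 7·2 + 5·0 = 66
  Bob: 13·1 + 9·0 + 4·0 + 7·0 + 5·3 = 28
  Dave: 13·2 + 9·2 + 4·3 + 7·3 + 5·1 = 82
  Carol: 13·0 + 9·3 + 4·2 + 7·1 + 5·2 = 52
Dave has the highest total.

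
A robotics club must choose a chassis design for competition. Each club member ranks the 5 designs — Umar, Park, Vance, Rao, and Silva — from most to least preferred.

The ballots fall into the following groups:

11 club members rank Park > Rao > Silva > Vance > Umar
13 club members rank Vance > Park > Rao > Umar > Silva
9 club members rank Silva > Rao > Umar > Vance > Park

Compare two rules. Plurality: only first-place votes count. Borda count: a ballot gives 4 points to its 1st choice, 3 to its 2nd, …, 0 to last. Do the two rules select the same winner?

Plurality first-place counts: Umar 0, Park 11, Vance 13, Rao 0, Silva 9 → Vance.
Borda totals: Umar 31, Park 83, Vance 72, Rao 86, Silva 58 → Rao.
The two rules disagree: plurality picks Vance, Borda picks Rao.

No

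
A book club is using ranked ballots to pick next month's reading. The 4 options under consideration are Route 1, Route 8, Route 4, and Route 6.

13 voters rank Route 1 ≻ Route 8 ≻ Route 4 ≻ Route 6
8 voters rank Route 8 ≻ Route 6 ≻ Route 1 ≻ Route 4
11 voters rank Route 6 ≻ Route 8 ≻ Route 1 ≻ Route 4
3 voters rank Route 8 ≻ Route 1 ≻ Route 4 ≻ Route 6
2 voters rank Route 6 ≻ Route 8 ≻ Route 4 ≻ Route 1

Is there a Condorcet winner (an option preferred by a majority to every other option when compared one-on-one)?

Yes

Head-to-head results (37 voters total):
Route 1 vs Route 8: Route 8 wins 24–13.
Route 1 vs Route 4: Route 1 wins 35–2.
Route 1 vs Route 6: Route 6 wins 21–16.
Route 8 vs Route 4: Route 8 wins 37–0.
Route 8 vs Route 6: Route 8 wins 24–13.
Route 4 vs Route 6: Route 6 wins 21–16.
Route 8 beats each rival — Route 1 (24–13), Route 4 (37–0), Route 6 (24–13) — so Route 8 is the Condorcet winner.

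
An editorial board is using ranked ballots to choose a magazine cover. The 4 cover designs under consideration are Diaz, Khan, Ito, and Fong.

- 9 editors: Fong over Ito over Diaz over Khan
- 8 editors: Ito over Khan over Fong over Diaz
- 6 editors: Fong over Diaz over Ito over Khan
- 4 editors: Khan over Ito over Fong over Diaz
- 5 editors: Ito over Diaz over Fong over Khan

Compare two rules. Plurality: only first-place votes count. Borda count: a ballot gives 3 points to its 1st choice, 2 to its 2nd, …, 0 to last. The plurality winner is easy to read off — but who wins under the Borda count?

Ito

Plurality first-place counts: Diaz 0, Khan 4, Ito 13, Fong 15 → Fong.
Borda totals: Diaz 31, Khan 28, Ito 71, Fong 62 → Ito.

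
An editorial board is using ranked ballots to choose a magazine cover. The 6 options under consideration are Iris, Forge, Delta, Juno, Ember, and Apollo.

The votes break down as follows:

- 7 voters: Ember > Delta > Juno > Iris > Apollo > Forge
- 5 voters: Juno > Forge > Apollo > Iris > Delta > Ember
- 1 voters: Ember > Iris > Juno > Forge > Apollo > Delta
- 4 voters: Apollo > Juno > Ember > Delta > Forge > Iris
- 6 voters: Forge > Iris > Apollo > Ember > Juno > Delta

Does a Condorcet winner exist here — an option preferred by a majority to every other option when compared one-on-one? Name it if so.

No Condorcet winner

Head-to-head results (23 voters total):
Iris vs Forge: Forge wins 15–8.
Iris vs Delta: Iris wins 12–11.
Iris vs Juno: Juno wins 16–7.
Iris vs Ember: Ember wins 12–11.
Iris vs Apollo: Iris wins 14–9.
Forge vs Delta: Forge wins 12–11.
Forge vs Juno: Juno wins 17–6.
Forge vs Ember: Ember wins 12–11.
Forge vs Apollo: Forge wins 12–11.
Delta vs Juno: Juno wins 16–7.
Delta vs Ember: Ember wins 18–5.
Delta vs Apollo: Apollo wins 16–7.
Juno vs Ember: Ember wins 14–9.
Juno vs Apollo: Juno wins 13–10.
Ember vs Apollo: Apollo wins 15–8.
No candidate beats all others: Iris beats Apollo beats Ember beats Iris, a majority cycle.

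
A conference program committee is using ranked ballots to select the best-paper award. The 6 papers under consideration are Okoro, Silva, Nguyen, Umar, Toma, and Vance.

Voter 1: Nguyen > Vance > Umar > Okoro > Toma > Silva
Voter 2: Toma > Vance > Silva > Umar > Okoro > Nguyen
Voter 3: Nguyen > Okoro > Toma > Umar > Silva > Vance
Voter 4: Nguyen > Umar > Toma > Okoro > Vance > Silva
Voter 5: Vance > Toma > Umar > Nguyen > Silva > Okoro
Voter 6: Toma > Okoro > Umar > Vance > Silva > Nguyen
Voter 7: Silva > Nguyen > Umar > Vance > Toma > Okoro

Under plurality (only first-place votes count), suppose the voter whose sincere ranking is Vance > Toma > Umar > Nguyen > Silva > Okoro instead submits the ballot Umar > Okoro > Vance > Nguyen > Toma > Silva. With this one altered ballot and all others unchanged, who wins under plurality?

Nguyen

First-place totals with the altered ballot: Okoro 0, Silva 1, Nguyen 3, Umar 1, Toma 2, Vance 0.
The winner is unchanged: still Nguyen.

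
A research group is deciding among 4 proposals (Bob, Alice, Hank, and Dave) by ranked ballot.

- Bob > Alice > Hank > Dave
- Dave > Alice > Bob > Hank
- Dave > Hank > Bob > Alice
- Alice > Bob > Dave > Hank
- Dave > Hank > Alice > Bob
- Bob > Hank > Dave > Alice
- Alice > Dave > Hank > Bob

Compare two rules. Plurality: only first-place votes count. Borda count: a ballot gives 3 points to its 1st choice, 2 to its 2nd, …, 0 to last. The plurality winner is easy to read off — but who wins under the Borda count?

Dave

Plurality first-place counts: Bob 2, Alice 2, Hank 0, Dave 3 → Dave.
Borda totals: Bob 10, Alice 11, Hank 8, Dave 13 → Dave.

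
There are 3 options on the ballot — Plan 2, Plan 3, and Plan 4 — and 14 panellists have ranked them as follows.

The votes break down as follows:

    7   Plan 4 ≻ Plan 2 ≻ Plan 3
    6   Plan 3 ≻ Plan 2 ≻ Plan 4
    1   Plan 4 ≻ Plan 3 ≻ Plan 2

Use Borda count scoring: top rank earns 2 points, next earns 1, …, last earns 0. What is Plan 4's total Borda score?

16

Borda scores:
  Plan 2: 7·1 + 6·1 + 0 = 13
  Plan 3: 7·0 + 6·2 + 1 = 13
  Plan 4: 7·2 + 6·0 + 2 = 16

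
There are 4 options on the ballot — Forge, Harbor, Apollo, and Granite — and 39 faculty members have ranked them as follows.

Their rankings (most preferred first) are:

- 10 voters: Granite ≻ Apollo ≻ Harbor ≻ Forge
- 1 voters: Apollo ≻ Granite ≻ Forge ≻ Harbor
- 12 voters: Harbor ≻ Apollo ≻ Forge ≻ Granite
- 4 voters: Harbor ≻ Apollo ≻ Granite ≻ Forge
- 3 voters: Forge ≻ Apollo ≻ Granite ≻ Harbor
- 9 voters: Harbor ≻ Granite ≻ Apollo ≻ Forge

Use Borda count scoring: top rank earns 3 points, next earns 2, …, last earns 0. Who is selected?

Harbor

Borda scores:
  Forge: 10·0 + 1 + 12·1 + 4·0 + 3·3 + 9·0 = 22
  Harbor: 10·1 + 0 + 12·3 + 4·3 + 3·0 + 9·3 = 85
  Apollo: 10·2 + 3 + 12·2 + 4·2 + 3·2 + 9·1 = 70
  Granite: 10·3 + 2 + 12·0 + 4·1 + 3·1 + 9·2 = 57
Harbor has the highest total.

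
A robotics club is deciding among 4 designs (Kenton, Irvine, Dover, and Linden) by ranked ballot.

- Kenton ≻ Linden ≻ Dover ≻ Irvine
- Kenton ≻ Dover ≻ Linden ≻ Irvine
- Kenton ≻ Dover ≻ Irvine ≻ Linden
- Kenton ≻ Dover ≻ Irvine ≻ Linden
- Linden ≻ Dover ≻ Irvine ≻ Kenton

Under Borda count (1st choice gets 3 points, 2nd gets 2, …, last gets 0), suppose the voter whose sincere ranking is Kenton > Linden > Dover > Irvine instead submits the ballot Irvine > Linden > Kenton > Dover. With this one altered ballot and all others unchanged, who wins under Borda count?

Borda totals with the altered ballot: Kenton 10, Irvine 6, Dover 8, Linden 6.
The winner is unchanged: still Kenton.

Kenton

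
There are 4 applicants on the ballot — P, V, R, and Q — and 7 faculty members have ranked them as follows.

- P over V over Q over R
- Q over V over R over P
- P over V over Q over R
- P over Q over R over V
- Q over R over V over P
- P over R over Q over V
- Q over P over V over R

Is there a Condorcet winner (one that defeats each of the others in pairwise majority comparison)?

Head-to-head results (7 voters total):
P vs V: P wins 5–2.
P vs R: P wins 5–2.
P vs Q: P wins 4–3.
V vs R: V wins 4–3.
V vs Q: Q wins 5–2.
R vs Q: Q wins 6–1.
P beats each rival — V (5–2), R (5–2), Q (4–3) — so P is the Condorcet winner.

Yes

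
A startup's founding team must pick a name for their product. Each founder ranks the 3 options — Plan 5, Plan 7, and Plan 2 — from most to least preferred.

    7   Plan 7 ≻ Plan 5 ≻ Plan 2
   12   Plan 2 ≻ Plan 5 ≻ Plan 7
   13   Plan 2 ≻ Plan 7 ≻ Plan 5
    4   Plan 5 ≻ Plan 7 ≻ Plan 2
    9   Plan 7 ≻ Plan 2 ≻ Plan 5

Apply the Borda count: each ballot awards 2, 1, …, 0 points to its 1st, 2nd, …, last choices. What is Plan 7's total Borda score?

49

Borda scores:
  Plan 5: 7·1 + 12·1 + 13·0 + 4·2 + 9·0 = 27
  Plan 7: 7·2 + 12·0 + 13·1 + 4·1 + 9·2 = 49
  Plan 2: 7·0 + 12·2 + 13·2 + 4·0 + 9·1 = 59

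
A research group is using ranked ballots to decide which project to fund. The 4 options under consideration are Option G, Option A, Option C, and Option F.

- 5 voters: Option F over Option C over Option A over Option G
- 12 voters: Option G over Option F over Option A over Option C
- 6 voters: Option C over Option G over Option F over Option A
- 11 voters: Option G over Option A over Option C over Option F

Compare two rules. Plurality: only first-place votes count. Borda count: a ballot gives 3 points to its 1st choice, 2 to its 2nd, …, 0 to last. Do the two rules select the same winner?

Plurality first-place counts: Option G 23, Option A 0, Option C 6, Option F 5 → Option G.
Borda totals: Option G 81, Option A 39, Option C 39, Option F 45 → Option G.
The two rules agree on Option G.

Yes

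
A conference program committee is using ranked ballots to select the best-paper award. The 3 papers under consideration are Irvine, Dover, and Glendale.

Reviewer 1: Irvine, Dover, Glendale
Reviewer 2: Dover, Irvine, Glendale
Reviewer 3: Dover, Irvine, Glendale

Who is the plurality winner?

Dover

First-place vote totals:
  Irvine: 1
  Dover: 2
  Glendale: 0
Dover has the most first-place votes.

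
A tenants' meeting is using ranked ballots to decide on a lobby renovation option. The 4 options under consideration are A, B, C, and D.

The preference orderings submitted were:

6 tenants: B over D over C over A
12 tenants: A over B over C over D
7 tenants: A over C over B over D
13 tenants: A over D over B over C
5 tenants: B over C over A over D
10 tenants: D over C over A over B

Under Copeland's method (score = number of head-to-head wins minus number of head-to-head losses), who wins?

Pairwise results:
  A vs B: A wins 42–11.
  A vs C: A wins 32–21.
  A vs D: A wins 37–16.
  B vs C: B wins 36–17.
  B vs D: B wins 30–23.
  C vs D: D wins 29–24.
Copeland scores (wins − losses):
  A: 3 − 0 = 3
  B: 2 − 1 = 1
  C: 0 − 3 = -3
  D: 1 − 2 = -1
A has the best Copeland score.

A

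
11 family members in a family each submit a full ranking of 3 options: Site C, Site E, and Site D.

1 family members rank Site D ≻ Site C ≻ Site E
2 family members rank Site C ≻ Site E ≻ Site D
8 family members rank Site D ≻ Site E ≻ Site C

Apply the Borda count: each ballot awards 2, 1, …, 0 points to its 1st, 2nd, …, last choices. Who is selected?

Site D

Borda scores:
  Site C: 1 + 2·2 + 8·0 = 5
  Site E: 0 + 2·1 + 8·1 = 10
  Site D: 2 + 2·0 + 8·2 = 18
Site D has the highest total.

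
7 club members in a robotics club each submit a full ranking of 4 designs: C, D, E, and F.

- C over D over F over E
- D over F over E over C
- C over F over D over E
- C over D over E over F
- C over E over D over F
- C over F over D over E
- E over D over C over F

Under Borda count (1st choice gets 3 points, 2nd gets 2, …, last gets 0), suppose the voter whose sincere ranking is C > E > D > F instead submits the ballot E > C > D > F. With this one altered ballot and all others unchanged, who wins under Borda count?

C

Borda totals with the altered ballot: C 15, D 12, E 8, F 7.
The winner is unchanged: still C.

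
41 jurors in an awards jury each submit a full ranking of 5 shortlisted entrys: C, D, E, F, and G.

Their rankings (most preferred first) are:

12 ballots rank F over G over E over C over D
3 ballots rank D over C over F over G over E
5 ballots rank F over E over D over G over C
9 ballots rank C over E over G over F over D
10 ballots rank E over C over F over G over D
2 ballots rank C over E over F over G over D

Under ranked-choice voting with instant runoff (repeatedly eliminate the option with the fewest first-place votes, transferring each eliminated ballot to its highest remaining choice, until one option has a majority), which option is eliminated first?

G

Round 1: F 17, C 11, E 10, D 3, G 0. G has the fewest and is eliminated.
Round 2: F 17, C 11, E 10, D 3. D has the fewest and is eliminated.
Round 3: F 17, C 14, E 10. E has the fewest and is eliminated.
Round 4: C 24, F 17. C has a majority.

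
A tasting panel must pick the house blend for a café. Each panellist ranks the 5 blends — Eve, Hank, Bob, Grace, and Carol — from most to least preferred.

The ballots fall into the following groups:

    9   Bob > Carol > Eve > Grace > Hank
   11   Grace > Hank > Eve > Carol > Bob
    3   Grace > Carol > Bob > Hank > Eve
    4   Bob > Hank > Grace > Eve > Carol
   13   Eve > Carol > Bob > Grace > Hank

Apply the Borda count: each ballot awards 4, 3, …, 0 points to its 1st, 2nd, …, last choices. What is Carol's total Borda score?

Borda scores:
  Eve: 9·2 + 11·2 + 3·0 + 4·1 + 13·4 = 96
  Hank: 9·0 + 11·3 + 3·1 + 4·3 + 13·0 = 48
  Bob: 9·4 + 11·0 + 3·2 + 4·4 + 13·2 = 84
  Grace: 9·1 + 11·4 + 3·4 + 4·2 + 13·1 = 86
  Carol: 9·3 + 11·1 + 3·3 + 4·0 + 13·3 = 86

86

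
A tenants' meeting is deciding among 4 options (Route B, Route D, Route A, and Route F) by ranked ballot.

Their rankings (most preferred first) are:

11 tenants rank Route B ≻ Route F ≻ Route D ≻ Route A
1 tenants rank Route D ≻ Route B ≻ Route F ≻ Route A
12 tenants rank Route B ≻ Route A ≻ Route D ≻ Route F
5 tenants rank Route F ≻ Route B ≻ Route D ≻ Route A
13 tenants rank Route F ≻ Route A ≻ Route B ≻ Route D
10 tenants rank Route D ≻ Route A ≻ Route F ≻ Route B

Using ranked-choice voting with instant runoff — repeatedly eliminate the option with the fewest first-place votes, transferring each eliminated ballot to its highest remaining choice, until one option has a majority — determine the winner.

Round 1: Route B 23, Route F 18, Route D 11, Route A 0. Route A has the fewest and is eliminated.
Round 2: Route B 23, Route F 18, Route D 11. Route D has the fewest and is eliminated.
Round 3: Route F 28, Route B 24. Route F has a majority.

Route F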